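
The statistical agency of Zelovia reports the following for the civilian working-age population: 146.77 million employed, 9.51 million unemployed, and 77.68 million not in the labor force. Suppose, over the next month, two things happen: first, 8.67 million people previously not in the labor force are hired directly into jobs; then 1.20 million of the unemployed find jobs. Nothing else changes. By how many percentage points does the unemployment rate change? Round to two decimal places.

The unemployment rate changes by −1.05 percentage points.

Initially, labor force = 146.77 + 9.51 = 156.28 million, so u = 9.51/156.28 = 6.09%.
After the first change, employed and labor force both rise by 8.67; unemployed unchanged → E = 155.44, U = 9.51, labor force = 164.95 million.
After the second change, unemployed falls and employed rises by 1.20; labor force unchanged → E = 156.64, U = 8.31, labor force = 164.95 million.
New unemployment rate = 8.31 / 164.95 = 5.04%.
Change = 5.04% − 6.09% = −1.05 percentage points.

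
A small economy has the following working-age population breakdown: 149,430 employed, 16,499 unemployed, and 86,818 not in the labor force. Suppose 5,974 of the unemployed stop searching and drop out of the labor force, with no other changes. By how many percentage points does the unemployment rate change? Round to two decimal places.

Initially, labor force = 149,430 + 16,499 = 165,929, so u = 16,499/165,929 = 9.94%.
After the change, unemployed and labor force both fall by 5,974 → E = 149,430, U = 10,525, labor force = 159,955.
New unemployment rate = 10,525 / 159,955 = 6.58%.
Change = 6.58% − 9.94% = −3.36 percentage points.

The unemployment rate changes by −3.36 percentage points.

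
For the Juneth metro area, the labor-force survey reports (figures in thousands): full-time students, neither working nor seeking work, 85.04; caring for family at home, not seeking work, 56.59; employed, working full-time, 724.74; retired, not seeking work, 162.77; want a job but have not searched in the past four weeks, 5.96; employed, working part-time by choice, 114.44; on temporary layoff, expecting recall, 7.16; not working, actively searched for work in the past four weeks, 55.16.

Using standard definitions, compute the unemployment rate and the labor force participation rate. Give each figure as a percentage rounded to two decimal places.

Unemployment rate ≈ 6.91%; labor force participation rate ≈ 74.39%.

Employed = 724.74 + 114.44 = 839.18 thousand.
Unemployed = 7.16 + 55.16 = 62.32 thousand (jobless and actively searching, or on temporary layoff).
Labor force = 839.18 + 62.32 = 901.50 thousand.
Not in labor force = 85.04 + 56.59 + 162.77 + 5.96 = 310.36 thousand (those not working and not actively searching are outside the labor force — including those who want a job but have given up searching).
Civilian working-age population = 901.50 + 310.36 = 1,211.86 thousand.
Unemployment rate = 62.32 / 901.50 = 6.91%.
Labor force participation rate = 901.50 / 1,211.86 = 74.39%.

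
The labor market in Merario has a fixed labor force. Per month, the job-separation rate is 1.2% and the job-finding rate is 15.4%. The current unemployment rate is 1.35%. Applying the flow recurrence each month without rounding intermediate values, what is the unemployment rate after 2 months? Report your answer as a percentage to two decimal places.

With a fixed labor force, u_{t+1} = u_t + s·(1−u_t) − f·u_t = u_t·(1−s−f) + s.
Here 1−s−f = 0.834 and s = 0.012.
u_1 = 0.013500 × 0.834 + 0.012 = 0.023259.
u_2 = 0.023259 × 0.834 + 0.012 = 0.031398.

Unemployment rate after two months ≈ 3.14%.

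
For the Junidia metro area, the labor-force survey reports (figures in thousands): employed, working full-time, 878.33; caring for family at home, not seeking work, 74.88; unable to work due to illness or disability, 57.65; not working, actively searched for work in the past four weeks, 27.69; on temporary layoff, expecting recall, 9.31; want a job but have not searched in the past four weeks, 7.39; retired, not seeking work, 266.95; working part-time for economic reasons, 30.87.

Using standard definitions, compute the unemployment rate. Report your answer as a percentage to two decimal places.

Unemployment rate ≈ 3.91%.

Employed = 878.33 + 30.87 = 909.20 thousand (anyone who worked, including part-time for economic reasons, counts as employed).
Unemployed = 27.69 + 9.31 = 37.00 thousand (jobless and actively searching, or on temporary layoff).
Labor force = 909.20 + 37.00 = 946.20 thousand.
Unemployment rate = 37.00 / 946.20 = 3.91%.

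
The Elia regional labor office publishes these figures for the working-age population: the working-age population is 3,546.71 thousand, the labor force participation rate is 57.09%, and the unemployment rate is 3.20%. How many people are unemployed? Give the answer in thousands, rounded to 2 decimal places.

About 64.79 thousand are unemployed.

Labor force = 0.5709 × 3,546.71 = 2,024.82 thousand.
Unemployed = 0.0320 × 2,024.82 ≈ 64.79 thousand.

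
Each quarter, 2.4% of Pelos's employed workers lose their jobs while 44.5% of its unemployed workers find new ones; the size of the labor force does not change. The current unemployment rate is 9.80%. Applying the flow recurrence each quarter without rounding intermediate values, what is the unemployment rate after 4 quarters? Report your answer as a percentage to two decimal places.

Unemployment rate after four quarters ≈ 5.49%.

With a fixed labor force, u_{t+1} = u_t + s·(1−u_t) − f·u_t = u_t·(1−s−f) + s.
Here 1−s−f = 0.531 and s = 0.024.
u_1 = 0.098000 × 0.531 + 0.024 = 0.076038.
u_2 = 0.076038 × 0.531 + 0.024 = 0.064376.
u_3 = 0.064376 × 0.531 + 0.024 = 0.058184.
u_4 = 0.058184 × 0.531 + 0.024 = 0.054896.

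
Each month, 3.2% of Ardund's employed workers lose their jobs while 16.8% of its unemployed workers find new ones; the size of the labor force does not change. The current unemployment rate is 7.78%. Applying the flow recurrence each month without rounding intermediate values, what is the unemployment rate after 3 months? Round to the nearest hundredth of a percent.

Unemployment rate after three months ≈ 11.79%.

With a fixed labor force, u_{t+1} = u_t + s·(1−u_t) − f·u_t = u_t·(1−s−f) + s.
Here 1−s−f = 0.800 and s = 0.032.
u_1 = 0.077800 × 0.800 + 0.032 = 0.094240.
u_2 = 0.094240 × 0.800 + 0.032 = 0.107392.
u_3 = 0.107392 × 0.800 + 0.032 = 0.117914.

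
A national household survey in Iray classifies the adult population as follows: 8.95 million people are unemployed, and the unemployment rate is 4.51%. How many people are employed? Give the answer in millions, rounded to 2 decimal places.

Labor force = U / u = 8.95 / 0.0451 ≈ 198.45 million.
Employed = labor force − unemployed = 198.45 − 8.95 = 189.50 million.

About 189.50 million are employed.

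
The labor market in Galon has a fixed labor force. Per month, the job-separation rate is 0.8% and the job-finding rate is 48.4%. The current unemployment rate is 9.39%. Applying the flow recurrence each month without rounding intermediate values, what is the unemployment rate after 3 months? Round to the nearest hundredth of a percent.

Unemployment rate after three months ≈ 2.64%.

With a fixed labor force, u_{t+1} = u_t + s·(1−u_t) − f·u_t = u_t·(1−s−f) + s.
Here 1−s−f = 0.508 and s = 0.008.
u_1 = 0.093900 × 0.508 + 0.008 = 0.055701.
u_2 = 0.055701 × 0.508 + 0.008 = 0.036296.
u_3 = 0.036296 × 0.508 + 0.008 = 0.026438.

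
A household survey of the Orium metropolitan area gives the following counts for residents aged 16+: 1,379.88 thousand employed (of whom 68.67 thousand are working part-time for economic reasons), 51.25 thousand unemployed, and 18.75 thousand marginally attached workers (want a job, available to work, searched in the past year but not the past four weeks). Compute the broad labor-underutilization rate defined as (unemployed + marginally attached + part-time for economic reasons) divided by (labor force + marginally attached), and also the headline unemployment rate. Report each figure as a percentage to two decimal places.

Broad underutilization rate ≈ 9.56%; headline unemployment rate ≈ 3.58%.

Labor force = 1,379.88 + 51.25 = 1,431.13 thousand.
Numerator = 51.25 + 18.75 + 68.67 = 138.67 thousand.
Denominator = 1,431.13 + 18.75 = 1,449.88 thousand.
Broad rate = 138.67 / 1,449.88 = 9.56%.
Headline unemployment rate = 51.25 / 1,431.13 = 3.58%.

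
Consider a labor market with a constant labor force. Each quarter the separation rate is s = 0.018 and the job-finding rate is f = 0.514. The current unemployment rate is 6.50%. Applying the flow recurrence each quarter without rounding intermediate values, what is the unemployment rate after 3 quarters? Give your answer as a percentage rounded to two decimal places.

With a fixed labor force, u_{t+1} = u_t + s·(1−u_t) − f·u_t = u_t·(1−s−f) + s.
Here 1−s−f = 0.468 and s = 0.018.
u_1 = 0.065000 × 0.468 + 0.018 = 0.048420.
u_2 = 0.048420 × 0.468 + 0.018 = 0.040661.
u_3 = 0.040661 × 0.468 + 0.018 = 0.037029.

Unemployment rate after three quarters ≈ 3.70%.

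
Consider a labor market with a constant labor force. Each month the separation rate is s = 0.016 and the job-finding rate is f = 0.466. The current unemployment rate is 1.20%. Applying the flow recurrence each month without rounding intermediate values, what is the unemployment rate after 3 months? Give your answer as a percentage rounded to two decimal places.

With a fixed labor force, u_{t+1} = u_t + s·(1−u_t) − f·u_t = u_t·(1−s−f) + s.
Here 1−s−f = 0.518 and s = 0.016.
u_1 = 0.012000 × 0.518 + 0.016 = 0.022216.
u_2 = 0.022216 × 0.518 + 0.016 = 0.027508.
u_3 = 0.027508 × 0.518 + 0.016 = 0.030249.

Unemployment rate after three months ≈ 3.02%.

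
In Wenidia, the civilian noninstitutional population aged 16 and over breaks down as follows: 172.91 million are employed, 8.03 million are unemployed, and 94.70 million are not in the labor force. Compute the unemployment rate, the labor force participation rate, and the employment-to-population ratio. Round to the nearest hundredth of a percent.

Labor force = employed + unemployed = 172.91 + 8.03 = 180.94 million.
Working-age population = 180.94 + 94.70 = 275.64 million.
Unemployment rate = 8.03 / 180.94 = 4.44%.
Labor force participation rate = 180.94 / 275.64 = 65.64%.
Employment-population ratio = 172.91 / 275.64 = 62.73%.

Unemployment rate ≈ 4.44%; labor force participation rate ≈ 65.64%; employment-population ratio ≈ 62.73%.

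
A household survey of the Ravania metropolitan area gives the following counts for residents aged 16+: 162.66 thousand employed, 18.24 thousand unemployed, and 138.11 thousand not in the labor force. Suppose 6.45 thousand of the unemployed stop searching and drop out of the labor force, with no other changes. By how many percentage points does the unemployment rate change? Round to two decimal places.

Initially, labor force = 162.66 + 18.24 = 180.90 thousand, so u = 18.24/180.90 = 10.08%.
After the change, unemployed and labor force both fall by 6.45 → E = 162.66, U = 11.79, labor force = 174.45 thousand.
New unemployment rate = 11.79 / 174.45 = 6.76%.
Change = 6.76% − 10.08% = −3.32 percentage points.

The unemployment rate changes by −3.32 percentage points.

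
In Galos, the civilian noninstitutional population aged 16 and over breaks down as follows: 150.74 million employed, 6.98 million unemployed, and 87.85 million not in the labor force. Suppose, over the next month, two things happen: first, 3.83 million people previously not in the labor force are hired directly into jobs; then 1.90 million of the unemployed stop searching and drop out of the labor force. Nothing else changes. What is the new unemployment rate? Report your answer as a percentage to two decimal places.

Initially, labor force = 150.74 + 6.98 = 157.72 million, so u = 6.98/157.72 = 4.43%.
After the first change, employed and labor force both rise by 3.83; unemployed unchanged → E = 154.57, U = 6.98, labor force = 161.55 million.
After the second change, unemployed and labor force both fall by 1.90 → E = 154.57, U = 5.08, labor force = 159.65 million.
New unemployment rate = 5.08 / 159.65 = 3.18%.

New unemployment rate ≈ 3.18%.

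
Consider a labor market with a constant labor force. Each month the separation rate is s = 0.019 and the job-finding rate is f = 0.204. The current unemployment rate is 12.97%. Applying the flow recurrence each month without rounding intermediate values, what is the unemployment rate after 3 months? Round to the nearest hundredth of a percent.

With a fixed labor force, u_{t+1} = u_t + s·(1−u_t) − f·u_t = u_t·(1−s−f) + s.
Here 1−s−f = 0.777 and s = 0.019.
u_1 = 0.129700 × 0.777 + 0.019 = 0.119777.
u_2 = 0.119777 × 0.777 + 0.019 = 0.112067.
u_3 = 0.112067 × 0.777 + 0.019 = 0.106076.

Unemployment rate after three months ≈ 10.61%.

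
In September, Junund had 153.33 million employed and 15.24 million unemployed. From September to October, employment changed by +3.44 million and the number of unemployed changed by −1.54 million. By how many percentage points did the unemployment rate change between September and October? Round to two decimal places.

September: labor force = 153.33 + 15.24 = 168.57; u = 15.24/168.57 = 9.04%.
October: labor force = 156.77 + 13.70 = 170.47; u = 13.70/170.47 = 8.04%.
Change = 8.04% − 9.04% = −1.00 pp.

The unemployment rate changed by −1.00 percentage points.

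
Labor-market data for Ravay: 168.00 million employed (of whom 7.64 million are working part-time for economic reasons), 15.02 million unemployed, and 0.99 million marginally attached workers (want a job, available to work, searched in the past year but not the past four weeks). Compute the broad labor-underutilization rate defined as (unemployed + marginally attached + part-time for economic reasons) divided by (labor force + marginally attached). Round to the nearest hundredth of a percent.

Broad underutilization rate ≈ 12.85%.

Labor force = 168.00 + 15.02 = 183.02 million.
Numerator = 15.02 + 0.99 + 7.64 = 23.65 million.
Denominator = 183.02 + 0.99 = 184.01 million.
Broad rate = 23.65 / 184.01 = 12.85%.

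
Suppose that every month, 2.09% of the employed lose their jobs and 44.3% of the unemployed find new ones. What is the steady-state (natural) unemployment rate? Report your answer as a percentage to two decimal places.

At steady state the flows balance: s·E = f·U, so U/(E+U) = s/(s+f).
u* = 2.09 / (2.09 + 44.3) = 2.09 / 46.39 = 4.51%.

Steady-state unemployment rate ≈ 4.51%.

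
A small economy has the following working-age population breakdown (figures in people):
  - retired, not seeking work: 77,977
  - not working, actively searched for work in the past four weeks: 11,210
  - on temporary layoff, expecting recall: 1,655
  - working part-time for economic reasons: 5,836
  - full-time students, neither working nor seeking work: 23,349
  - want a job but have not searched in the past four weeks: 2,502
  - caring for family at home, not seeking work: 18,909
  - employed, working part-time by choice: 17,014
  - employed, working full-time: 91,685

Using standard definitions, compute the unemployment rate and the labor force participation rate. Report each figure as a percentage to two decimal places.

Unemployment rate ≈ 10.10%; labor force participation rate ≈ 50.93%.

Employed = 5,836 + 17,014 + 91,685 = 114,535 (anyone who worked, including part-time for economic reasons, counts as employed).
Unemployed = 11,210 + 1,655 = 12,865 (jobless and actively searching, or on temporary layoff).
Labor force = 114,535 + 12,865 = 127,400.
Not in labor force = 77,977 + 23,349 + 2,502 + 18,909 = 122,737 (those not working and not actively searching are outside the labor force — including those who want a job but have given up searching).
Civilian working-age population = 127,400 + 122,737 = 250,137.
Unemployment rate = 12,865 / 127,400 = 10.10%.
Labor force participation rate = 127,400 / 250,137 = 50.93%.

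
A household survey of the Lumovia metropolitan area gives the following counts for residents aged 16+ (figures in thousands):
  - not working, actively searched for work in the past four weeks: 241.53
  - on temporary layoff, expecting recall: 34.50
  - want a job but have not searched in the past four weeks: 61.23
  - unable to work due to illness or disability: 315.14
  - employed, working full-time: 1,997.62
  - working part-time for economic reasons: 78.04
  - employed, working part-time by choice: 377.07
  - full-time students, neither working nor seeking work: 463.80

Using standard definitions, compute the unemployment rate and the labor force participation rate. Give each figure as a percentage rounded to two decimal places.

Unemployment rate ≈ 10.12%; labor force participation rate ≈ 76.46%.

Employed = 1,997.62 + 78.04 + 377.07 = 2,452.73 thousand (anyone who worked, including part-time for economic reasons, counts as employed).
Unemployed = 241.53 + 34.50 = 276.03 thousand (jobless and actively searching, or on temporary layoff).
Labor force = 2,452.73 + 276.03 = 2,728.76 thousand.
Not in labor force = 61.23 + 315.14 + 463.80 = 840.17 thousand (those not working and not actively searching are outside the labor force — including those who want a job but have given up searching).
Civilian working-age population = 2,728.76 + 840.17 = 3,568.93 thousand.
Unemployment rate = 276.03 / 2,728.76 = 10.12%.
Labor force participation rate = 2,728.76 / 3,568.93 = 76.46%.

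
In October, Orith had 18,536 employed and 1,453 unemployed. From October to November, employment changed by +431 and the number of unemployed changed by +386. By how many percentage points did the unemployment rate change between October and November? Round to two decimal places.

October: labor force = 18,536 + 1,453 = 19,989; u = 1,453/19,989 = 7.27%.
November: labor force = 18,967 + 1,839 = 20,806; u = 1,839/20,806 = 8.84%.
Change = 8.84% − 7.27% = +1.57 pp.

The unemployment rate changed by +1.57 percentage points.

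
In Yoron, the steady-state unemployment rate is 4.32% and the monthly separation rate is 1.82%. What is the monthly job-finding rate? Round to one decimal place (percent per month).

From u* = s/(s+f): f = s·(1−u)/u.
f = 1.82 × (1 − 0.0432) / 0.0432 = 1.7414 / 0.0432 ≈ 40.3% per month.

Job-finding rate ≈ 40.3% per month.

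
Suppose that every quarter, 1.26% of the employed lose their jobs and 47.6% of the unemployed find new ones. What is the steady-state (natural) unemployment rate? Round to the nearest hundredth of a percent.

At steady state the flows balance: s·E = f·U, so U/(E+U) = s/(s+f).
u* = 1.26 / (1.26 + 47.6) = 1.26 / 48.86 = 2.58%.

Steady-state unemployment rate ≈ 2.58%.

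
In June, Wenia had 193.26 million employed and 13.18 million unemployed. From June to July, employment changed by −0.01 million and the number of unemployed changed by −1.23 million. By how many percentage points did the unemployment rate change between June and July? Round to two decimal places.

June: labor force = 193.26 + 13.18 = 206.44; u = 13.18/206.44 = 6.38%.
July: labor force = 193.25 + 11.95 = 205.20; u = 11.95/205.20 = 5.82%.
Change = 5.82% − 6.38% = −0.56 pp.

The unemployment rate changed by −0.56 percentage points.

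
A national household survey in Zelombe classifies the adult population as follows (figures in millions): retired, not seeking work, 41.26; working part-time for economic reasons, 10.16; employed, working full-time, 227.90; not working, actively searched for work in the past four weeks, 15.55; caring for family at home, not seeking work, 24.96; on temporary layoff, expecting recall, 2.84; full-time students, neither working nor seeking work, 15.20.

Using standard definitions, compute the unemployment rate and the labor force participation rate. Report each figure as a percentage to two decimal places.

Employed = 10.16 + 227.90 = 238.06 million (anyone who worked, including part-time for economic reasons, counts as employed).
Unemployed = 15.55 + 2.84 = 18.39 million (jobless and actively searching, or on temporary layoff).
Labor force = 238.06 + 18.39 = 256.45 million.
Not in labor force = 41.26 + 24.96 + 15.20 = 81.42 million (those not working and not actively searching are outside the labor force).
Civilian working-age population = 256.45 + 81.42 = 337.87 million.
Unemployment rate = 18.39 / 256.45 = 7.17%.
Labor force participation rate = 256.45 / 337.87 = 75.90%.

Unemployment rate ≈ 7.17%; labor force participation rate ≈ 75.90%.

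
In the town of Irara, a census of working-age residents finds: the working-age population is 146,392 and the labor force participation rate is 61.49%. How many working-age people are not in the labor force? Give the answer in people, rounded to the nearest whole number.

Share not in the labor force = 1 − 0.6149 = 0.3851.
Not in labor force = 0.3851 × 146,392 ≈ 56,376.

About 56,376 are not in the labor force.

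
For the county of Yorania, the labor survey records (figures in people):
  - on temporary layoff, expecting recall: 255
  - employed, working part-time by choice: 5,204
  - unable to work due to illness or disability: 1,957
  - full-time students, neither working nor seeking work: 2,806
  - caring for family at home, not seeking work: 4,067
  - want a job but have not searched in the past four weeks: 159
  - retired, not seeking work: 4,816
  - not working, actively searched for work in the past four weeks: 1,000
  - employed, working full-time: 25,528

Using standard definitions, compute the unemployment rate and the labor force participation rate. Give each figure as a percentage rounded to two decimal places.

Employed = 5,204 + 25,528 = 30,732.
Unemployed = 255 + 1,000 = 1,255 (jobless and actively searching, or on temporary layoff).
Labor force = 30,732 + 1,255 = 31,987.
Not in labor force = 1,957 + 2,806 + 4,067 + 159 + 4,816 = 13,805 (those not working and not actively searching are outside the labor force — including those who want a job but have given up searching).
Civilian working-age population = 31,987 + 13,805 = 45,792.
Unemployment rate = 1,255 / 31,987 = 3.92%.
Labor force participation rate = 31,987 / 45,792 = 69.85%.

Unemployment rate ≈ 3.92%; labor force participation rate ≈ 69.85%.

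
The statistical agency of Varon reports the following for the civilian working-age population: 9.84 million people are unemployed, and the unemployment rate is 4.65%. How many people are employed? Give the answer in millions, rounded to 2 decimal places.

Labor force = U / u = 9.84 / 0.0465 ≈ 211.61 million.
Employed = labor force − unemployed = 211.61 − 9.84 = 201.77 million.

About 201.77 million are employed.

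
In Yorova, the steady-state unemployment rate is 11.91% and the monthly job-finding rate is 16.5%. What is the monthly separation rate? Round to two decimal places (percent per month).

From u* = s/(s+f): s = u·f/(1−u).
s = 0.1191 × 16.5 / (1 − 0.1191) = 1.9651 / 0.8809 ≈ 2.23% per month.

Separation rate ≈ 2.23% per month.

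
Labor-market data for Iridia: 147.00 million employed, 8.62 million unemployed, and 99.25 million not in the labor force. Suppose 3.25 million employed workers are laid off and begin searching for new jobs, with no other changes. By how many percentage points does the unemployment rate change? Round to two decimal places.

Initially, labor force = 147.00 + 8.62 = 155.62 million, so u = 8.62/155.62 = 5.54%.
After the change, employed falls and unemployed rises by 3.25; labor force unchanged → E = 143.75, U = 11.87, labor force = 155.62 million.
New unemployment rate = 11.87 / 155.62 = 7.63%.
Change = 7.63% − 5.54% = +2.09 percentage points.

The unemployment rate changes by +2.09 percentage points.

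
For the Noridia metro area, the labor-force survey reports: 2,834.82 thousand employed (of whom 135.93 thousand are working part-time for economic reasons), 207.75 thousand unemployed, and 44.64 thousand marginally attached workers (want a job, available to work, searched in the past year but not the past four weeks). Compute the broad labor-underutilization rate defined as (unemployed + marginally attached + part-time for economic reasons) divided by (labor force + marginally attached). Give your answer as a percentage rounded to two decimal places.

Labor force = 2,834.82 + 207.75 = 3,042.57 thousand.
Numerator = 207.75 + 44.64 + 135.93 = 388.32 thousand.
Denominator = 3,042.57 + 44.64 = 3,087.21 thousand.
Broad rate = 388.32 / 3,087.21 = 12.58%.

Broad underutilization rate ≈ 12.58%.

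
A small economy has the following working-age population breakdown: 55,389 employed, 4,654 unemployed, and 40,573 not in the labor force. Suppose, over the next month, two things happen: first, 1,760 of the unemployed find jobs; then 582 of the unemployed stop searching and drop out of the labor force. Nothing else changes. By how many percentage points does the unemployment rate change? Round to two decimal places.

The unemployment rate changes by −3.86 percentage points.

Initially, labor force = 55,389 + 4,654 = 60,043, so u = 4,654/60,043 = 7.75%.
After the first change, unemployed falls and employed rises by 1,760; labor force unchanged → E = 57,149, U = 2,894, labor force = 60,043.
After the second change, unemployed and labor force both fall by 582 → E = 57,149, U = 2,312, labor force = 59,461.
New unemployment rate = 2,312 / 59,461 = 3.89%.
Change = 3.89% − 7.75% = −3.86 percentage points.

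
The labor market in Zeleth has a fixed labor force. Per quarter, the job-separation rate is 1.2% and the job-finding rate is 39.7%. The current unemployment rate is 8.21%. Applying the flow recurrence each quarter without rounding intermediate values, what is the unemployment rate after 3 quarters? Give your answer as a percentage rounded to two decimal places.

Unemployment rate after three quarters ≈ 4.02%.

With a fixed labor force, u_{t+1} = u_t + s·(1−u_t) − f·u_t = u_t·(1−s−f) + s.
Here 1−s−f = 0.591 and s = 0.012.
u_1 = 0.082100 × 0.591 + 0.012 = 0.060521.
u_2 = 0.060521 × 0.591 + 0.012 = 0.047768.
u_3 = 0.047768 × 0.591 + 0.012 = 0.040231.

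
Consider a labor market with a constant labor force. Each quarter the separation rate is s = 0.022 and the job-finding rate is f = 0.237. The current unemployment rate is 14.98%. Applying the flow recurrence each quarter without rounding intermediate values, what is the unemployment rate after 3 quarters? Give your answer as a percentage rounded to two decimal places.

With a fixed labor force, u_{t+1} = u_t + s·(1−u_t) − f·u_t = u_t·(1−s−f) + s.
Here 1−s−f = 0.741 and s = 0.022.
u_1 = 0.149800 × 0.741 + 0.022 = 0.133002.
u_2 = 0.133002 × 0.741 + 0.022 = 0.120554.
u_3 = 0.120554 × 0.741 + 0.022 = 0.111331.

Unemployment rate after three quarters ≈ 11.13%.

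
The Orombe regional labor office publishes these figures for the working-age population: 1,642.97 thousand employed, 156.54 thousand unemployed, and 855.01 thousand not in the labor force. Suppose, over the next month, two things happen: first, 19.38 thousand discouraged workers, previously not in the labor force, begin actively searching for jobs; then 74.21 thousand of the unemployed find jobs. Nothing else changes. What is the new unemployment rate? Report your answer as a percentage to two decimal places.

New unemployment rate ≈ 5.59%.

Initially, labor force = 1,642.97 + 156.54 = 1,799.51 thousand, so u = 156.54/1,799.51 = 8.70%.
After the first change, unemployed and labor force both rise by 19.38 → E = 1,642.97, U = 175.92, labor force = 1,818.89 thousand.
After the second change, unemployed falls and employed rises by 74.21; labor force unchanged → E = 1,717.18, U = 101.71, labor force = 1,818.89 thousand.
New unemployment rate = 101.71 / 1,818.89 = 5.59%.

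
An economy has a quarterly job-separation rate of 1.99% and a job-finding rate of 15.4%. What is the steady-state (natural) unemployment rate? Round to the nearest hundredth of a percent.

At steady state the flows balance: s·E = f·U, so U/(E+U) = s/(s+f).
u* = 1.99 / (1.99 + 15.4) = 1.99 / 17.39 = 11.44%.

Steady-state unemployment rate ≈ 11.44%.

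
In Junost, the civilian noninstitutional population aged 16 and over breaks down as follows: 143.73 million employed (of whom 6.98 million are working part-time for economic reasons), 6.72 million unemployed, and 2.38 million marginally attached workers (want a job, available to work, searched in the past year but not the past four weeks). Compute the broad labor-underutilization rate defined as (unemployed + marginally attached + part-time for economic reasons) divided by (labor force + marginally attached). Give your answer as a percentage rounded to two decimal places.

Broad underutilization rate ≈ 10.52%.

Labor force = 143.73 + 6.72 = 150.45 million.
Numerator = 6.72 + 2.38 + 6.98 = 16.08 million.
Denominator = 150.45 + 2.38 = 152.83 million.
Broad rate = 16.08 / 152.83 = 10.52%.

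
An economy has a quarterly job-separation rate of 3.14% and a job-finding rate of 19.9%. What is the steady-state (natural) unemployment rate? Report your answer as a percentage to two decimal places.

Steady-state unemployment rate ≈ 13.63%.

At steady state the flows balance: s·E = f·U, so U/(E+U) = s/(s+f).
u* = 3.14 / (3.14 + 19.9) = 3.14 / 23.04 = 13.63%.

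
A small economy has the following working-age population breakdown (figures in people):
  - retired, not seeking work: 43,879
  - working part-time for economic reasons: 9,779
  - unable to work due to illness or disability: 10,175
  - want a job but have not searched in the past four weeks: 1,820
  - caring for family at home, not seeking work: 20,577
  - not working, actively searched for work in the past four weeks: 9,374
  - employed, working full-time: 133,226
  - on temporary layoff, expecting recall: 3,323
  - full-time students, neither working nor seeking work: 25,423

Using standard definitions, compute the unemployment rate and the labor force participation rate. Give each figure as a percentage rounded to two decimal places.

Unemployment rate ≈ 8.15%; labor force participation rate ≈ 60.45%.

Employed = 9,779 + 133,226 = 143,005 (anyone who worked, including part-time for economic reasons, counts as employed).
Unemployed = 9,374 + 3,323 = 12,697 (jobless and actively searching, or on temporary layoff).
Labor force = 143,005 + 12,697 = 155,702.
Not in labor force = 43,879 + 10,175 + 1,820 + 20,577 + 25,423 = 101,874 (those not working and not actively searching are outside the labor force — including those who want a job but have given up searching).
Civilian working-age population = 155,702 + 101,874 = 257,576.
Unemployment rate = 12,697 / 155,702 = 8.15%.
Labor force participation rate = 155,702 / 257,576 = 60.45%.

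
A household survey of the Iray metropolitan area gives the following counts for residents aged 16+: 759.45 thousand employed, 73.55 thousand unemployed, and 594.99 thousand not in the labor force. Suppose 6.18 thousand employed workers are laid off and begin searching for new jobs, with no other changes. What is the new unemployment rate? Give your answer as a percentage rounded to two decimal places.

Initially, labor force = 759.45 + 73.55 = 833.00 thousand, so u = 73.55/833.00 = 8.83%.
After the change, employed falls and unemployed rises by 6.18; labor force unchanged → E = 753.27, U = 79.73, labor force = 833.00 thousand.
New unemployment rate = 79.73 / 833.00 = 9.57%.

New unemployment rate ≈ 9.57%.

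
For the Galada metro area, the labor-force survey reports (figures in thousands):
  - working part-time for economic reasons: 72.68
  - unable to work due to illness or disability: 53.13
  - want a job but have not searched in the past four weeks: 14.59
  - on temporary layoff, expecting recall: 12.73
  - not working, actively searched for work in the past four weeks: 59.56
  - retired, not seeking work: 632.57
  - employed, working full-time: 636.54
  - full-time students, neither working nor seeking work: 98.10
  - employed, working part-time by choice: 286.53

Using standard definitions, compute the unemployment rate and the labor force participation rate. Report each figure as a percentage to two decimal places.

Employed = 72.68 + 636.54 + 286.53 = 995.75 thousand (anyone who worked, including part-time for economic reasons, counts as employed).
Unemployed = 12.73 + 59.56 = 72.29 thousand (jobless and actively searching, or on temporary layoff).
Labor force = 995.75 + 72.29 = 1,068.04 thousand.
Not in labor force = 53.13 + 14.59 + 632.57 + 98.10 = 798.39 thousand (those not working and not actively searching are outside the labor force — including those who want a job but have given up searching).
Civilian working-age population = 1,068.04 + 798.39 = 1,866.43 thousand.
Unemployment rate = 72.29 / 1,068.04 = 6.77%.
Labor force participation rate = 1,068.04 / 1,866.43 = 57.22%.

Unemployment rate ≈ 6.77%; labor force participation rate ≈ 57.22%.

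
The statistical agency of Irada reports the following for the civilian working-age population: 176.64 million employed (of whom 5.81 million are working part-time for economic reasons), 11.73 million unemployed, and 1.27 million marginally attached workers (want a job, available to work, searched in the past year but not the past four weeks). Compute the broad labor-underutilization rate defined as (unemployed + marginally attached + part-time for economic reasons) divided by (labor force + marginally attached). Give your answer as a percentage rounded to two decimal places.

Labor force = 176.64 + 11.73 = 188.37 million.
Numerator = 11.73 + 1.27 + 5.81 = 18.81 million.
Denominator = 188.37 + 1.27 = 189.64 million.
Broad rate = 18.81 / 189.64 = 9.92%.

Broad underutilization rate ≈ 9.92%.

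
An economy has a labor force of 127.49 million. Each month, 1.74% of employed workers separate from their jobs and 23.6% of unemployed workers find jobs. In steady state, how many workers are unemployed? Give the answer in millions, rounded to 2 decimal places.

Steady-state unemployment rate u* = s/(s+f) = 1.74/(1.74+23.6) = 0.068666.
Unemployed = u* × labor force = 0.068666 × 127.49 ≈ 8.75 million.

About 8.75 million are unemployed in steady state.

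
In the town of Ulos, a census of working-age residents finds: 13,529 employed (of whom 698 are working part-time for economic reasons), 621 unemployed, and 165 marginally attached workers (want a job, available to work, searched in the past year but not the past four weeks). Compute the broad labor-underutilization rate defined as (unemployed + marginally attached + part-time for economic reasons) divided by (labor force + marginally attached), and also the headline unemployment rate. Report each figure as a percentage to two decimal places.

Broad underutilization rate ≈ 10.37%; headline unemployment rate ≈ 4.39%.

Labor force = 13,529 + 621 = 14,150.
Numerator = 621 + 165 + 698 = 1,484.
Denominator = 14,150 + 165 = 14,315.
Broad rate = 1,484 / 14,315 = 10.37%.
Headline unemployment rate = 621 / 14,150 = 4.39%.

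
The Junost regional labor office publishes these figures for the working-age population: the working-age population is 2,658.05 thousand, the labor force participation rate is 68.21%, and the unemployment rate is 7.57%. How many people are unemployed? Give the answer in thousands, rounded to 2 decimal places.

About 137.25 thousand are unemployed.

Labor force = 0.6821 × 2,658.05 = 1,813.06 thousand.
Unemployed = 0.0757 × 1,813.06 ≈ 137.25 thousand.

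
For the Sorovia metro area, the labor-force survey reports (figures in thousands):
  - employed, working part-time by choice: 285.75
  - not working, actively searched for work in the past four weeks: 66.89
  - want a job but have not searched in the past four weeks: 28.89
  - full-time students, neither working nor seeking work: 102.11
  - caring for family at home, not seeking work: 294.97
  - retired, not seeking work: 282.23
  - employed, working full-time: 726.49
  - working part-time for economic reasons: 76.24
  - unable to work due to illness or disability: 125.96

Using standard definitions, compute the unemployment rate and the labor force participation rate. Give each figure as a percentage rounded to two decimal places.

Employed = 285.75 + 726.49 + 76.24 = 1,088.48 thousand (anyone who worked, including part-time for economic reasons, counts as employed).
Unemployed = 66.89 thousand.
Labor force = 1,088.48 + 66.89 = 1,155.37 thousand.
Not in labor force = 28.89 + 102.11 + 294.97 + 282.23 + 125.96 = 834.16 thousand (those not working and not actively searching are outside the labor force — including those who want a job but have given up searching).
Civilian working-age population = 1,155.37 + 834.16 = 1,989.53 thousand.
Unemployment rate = 66.89 / 1,155.37 = 5.79%.
Labor force participation rate = 1,155.37 / 1,989.53 = 58.07%.

Unemployment rate ≈ 5.79%; labor force participation rate ≈ 58.07%.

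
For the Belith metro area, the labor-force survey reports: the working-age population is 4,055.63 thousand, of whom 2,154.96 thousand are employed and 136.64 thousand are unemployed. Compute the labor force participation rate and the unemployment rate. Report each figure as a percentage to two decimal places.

Labor force participation rate ≈ 56.50%; unemployment rate ≈ 5.96%.

Labor force = employed + unemployed = 2,154.96 + 136.64 = 2,291.60 thousand.
Unemployment rate = 136.64 / 2,291.60 = 5.96%.
Labor force participation rate = 2,291.60 / 4,055.63 = 56.50%.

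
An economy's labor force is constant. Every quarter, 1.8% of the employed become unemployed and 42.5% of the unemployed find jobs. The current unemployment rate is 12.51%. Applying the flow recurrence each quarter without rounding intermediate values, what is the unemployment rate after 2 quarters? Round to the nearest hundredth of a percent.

With a fixed labor force, u_{t+1} = u_t + s·(1−u_t) − f·u_t = u_t·(1−s−f) + s.
Here 1−s−f = 0.557 and s = 0.018.
u_1 = 0.125100 × 0.557 + 0.018 = 0.087681.
u_2 = 0.087681 × 0.557 + 0.018 = 0.066838.

Unemployment rate after two quarters ≈ 6.68%.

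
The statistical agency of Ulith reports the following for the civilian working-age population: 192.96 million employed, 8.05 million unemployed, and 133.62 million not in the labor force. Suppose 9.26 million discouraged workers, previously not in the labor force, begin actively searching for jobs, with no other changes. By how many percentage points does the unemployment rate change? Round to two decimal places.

Initially, labor force = 192.96 + 8.05 = 201.01 million, so u = 8.05/201.01 = 4.00%.
After the change, unemployed and labor force both rise by 9.26 → E = 192.96, U = 17.31, labor force = 210.27 million.
New unemployment rate = 17.31 / 210.27 = 8.23%.
Change = 8.23% − 4.00% = +4.23 percentage points.

The unemployment rate changes by +4.23 percentage points.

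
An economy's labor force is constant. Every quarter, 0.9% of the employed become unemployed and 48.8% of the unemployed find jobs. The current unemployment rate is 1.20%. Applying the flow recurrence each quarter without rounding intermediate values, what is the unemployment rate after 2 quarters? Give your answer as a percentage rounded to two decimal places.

Unemployment rate after two quarters ≈ 1.66%.

With a fixed labor force, u_{t+1} = u_t + s·(1−u_t) − f·u_t = u_t·(1−s−f) + s.
Here 1−s−f = 0.503 and s = 0.009.
u_1 = 0.012000 × 0.503 + 0.009 = 0.015036.
u_2 = 0.015036 × 0.503 + 0.009 = 0.016563.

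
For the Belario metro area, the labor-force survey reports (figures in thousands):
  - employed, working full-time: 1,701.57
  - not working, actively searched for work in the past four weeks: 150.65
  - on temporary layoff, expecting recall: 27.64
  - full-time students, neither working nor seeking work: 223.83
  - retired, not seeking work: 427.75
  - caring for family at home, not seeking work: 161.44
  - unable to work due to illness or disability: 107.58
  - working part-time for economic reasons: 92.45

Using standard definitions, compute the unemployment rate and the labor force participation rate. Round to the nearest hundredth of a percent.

Unemployment rate ≈ 9.04%; labor force participation rate ≈ 68.18%.

Employed = 1,701.57 + 92.45 = 1,794.02 thousand (anyone who worked, including part-time for economic reasons, counts as employed).
Unemployed = 150.65 + 27.64 = 178.29 thousand (jobless and actively searching, or on temporary layoff).
Labor force = 1,794.02 + 178.29 = 1,972.31 thousand.
Not in labor force = 223.83 + 427.75 + 161.44 + 107.58 = 920.60 thousand (those not working and not actively searching are outside the labor force).
Civilian working-age population = 1,972.31 + 920.60 = 2,892.91 thousand.
Unemployment rate = 178.29 / 1,972.31 = 9.04%.
Labor force participation rate = 1,972.31 / 2,892.91 = 68.18%.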